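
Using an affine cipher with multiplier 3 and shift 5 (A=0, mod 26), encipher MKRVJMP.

M(12): 3·12+5=41≡15 → P
K(10): 3·10+5=35≡9 → J
R(17): 3·17+5=56≡4 → E
V(21): 3·21+5=68≡16 → Q
J(9): 3·9+5=32≡6 → G
M(12): 3·12+5=41≡15 → P
P(15): 3·15+5=50≡24 → Y

PJEQGPY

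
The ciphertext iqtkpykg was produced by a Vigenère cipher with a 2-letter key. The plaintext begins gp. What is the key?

Subtract each crib letter from the matching ciphertext letter (mod 26):
i(8)−g(6)=2 → c
q(16)−p(15)=1 → b

cb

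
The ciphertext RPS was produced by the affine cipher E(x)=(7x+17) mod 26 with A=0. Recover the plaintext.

The inverse of 7 mod 26 is 15, since 7·15=105≡1. Apply D(y)=15·(y−17) mod 26:
R(17): 15·(17−17)=0 → A
P(15): 15·(15−17)=-30≡22 → W
S(18): 15·(18−17)=15 → P

AWP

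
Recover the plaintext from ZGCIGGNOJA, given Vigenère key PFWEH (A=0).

Repeat the key across the ciphertext: PFWEHPFWEH
Z(25)−P(15): 10 → K
G(6)−F(5): 1 → B
C(2)−W(22): -20≡6 → G
I(8)−E(4): 4 → E
G(6)−H(7): -1≡25 → Z
G(6)−P(15): -9≡17 → R
N(13)−F(5): 8 → I
O(14)−W(22): -8≡18 → S
J(9)−E(4): 5 → F
A(0)−H(7): -7≡19 → T

KBGEZRISFT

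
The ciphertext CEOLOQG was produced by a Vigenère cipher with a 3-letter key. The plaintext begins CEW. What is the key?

AAS

Subtract each crib letter from the matching ciphertext letter (mod 26):
C(2)−C(2)=0 → A
E(4)−E(4)=0 → A
O(14)−W(22)=-8≡18 → S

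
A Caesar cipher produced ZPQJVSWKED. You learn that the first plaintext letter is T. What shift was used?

From the crib: Z(25)−T(19)=6, so the shift is 6.

6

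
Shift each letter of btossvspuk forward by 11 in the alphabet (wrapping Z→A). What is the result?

b(1): 1+11=12 → m
t(19): 19+11=30≡4 → e
o(14): 14+11=25 → z
s(18): 18+11=29≡3 → d
s(18): 18+11=29≡3 → d
v(21): 21+11=32≡6 → g
s(18): 18+11=29≡3 → d
p(15): 15+11=26≡0 → a
u(20): 20+11=31≡5 → f
k(10): 10+11=21 → v

mezddgdafv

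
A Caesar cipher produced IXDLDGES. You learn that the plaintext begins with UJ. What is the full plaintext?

UJPXPSQE

From the crib: I(8)−U(20)=-12≡14, so the shift is 14.
Subtract 14 from each ciphertext letter:
I(8): 8−14=-6≡20 → U
X(23): 23−14=9 → J
D(3): 3−14=-11≡15 → P
L(11): 11−14=-3≡23 → X
D(3): 3−14=-11≡15 → P
G(6): 6−14=-8≡18 → S
E(4): 4−14=-10≡16 → Q
S(18): 18−14=4 → E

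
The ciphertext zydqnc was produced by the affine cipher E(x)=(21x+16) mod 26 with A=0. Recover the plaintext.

tonali

The inverse of 21 mod 26 is 5, since 21·5=105≡1. Apply D(y)=5·(y−16) mod 26:
z(25): 5·(25−16)=45≡19 → t
y(24): 5·(24−16)=40≡14 → o
d(3): 5·(3−16)=-65≡13 → n
q(16): 5·(16−16)=0 → a
n(13): 5·(13−16)=-15≡11 → l
c(2): 5·(2−16)=-70≡8 → i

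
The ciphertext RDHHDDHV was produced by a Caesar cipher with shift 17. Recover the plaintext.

R(17): 17−17=0 → A
D(3): 3−17=-14≡12 → M
H(7): 7−17=-10≡16 → Q
H(7): 7−17=-10≡16 → Q
D(3): 3−17=-14≡12 → M
D(3): 3−17=-14≡12 → M
H(7): 7−17=-10≡16 → Q
V(21): 21−17=4 → E

AMQQMMQE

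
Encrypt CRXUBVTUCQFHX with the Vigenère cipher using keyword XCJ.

ZTGRDEQWLNHQU

Repeat the key across the message: XCJXCJXCJXCJX
C(2)+X(23): 25 → Z
R(17)+C(2): 19 → T
X(23)+J(9): 32≡6 → G
U(20)+X(23): 43≡17 → R
B(1)+C(2): 3 → D
V(21)+J(9): 30≡4 → E
T(19)+X(23): 42≡16 → Q
U(20)+C(2): 22 → W
C(2)+J(9): 11 → L
Q(16)+X(23): 39≡13 → N
F(5)+C(2): 7 → H
H(7)+J(9): 16 → Q
X(23)+X(23): 46≡20 → U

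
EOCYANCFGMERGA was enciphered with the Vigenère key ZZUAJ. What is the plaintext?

Repeat the key across the ciphertext: ZZUAJZZUAJZZUA
E(4)−Z(25): -21≡5 → F
O(14)−Z(25): -11≡15 → P
C(2)−U(20): -18≡8 → I
Y(24)−A(0): 24 → Y
A(0)−J(9): -9≡17 → R
N(13)−Z(25): -12≡14 → O
C(2)−Z(25): -23≡3 → D
F(5)−U(20): -15≡11 → L
G(6)−A(0): 6 → G
M(12)−J(9): 3 → D
E(4)−Z(25): -21≡5 → F
R(17)−Z(25): -8≡18 → S
G(6)−U(20): -14≡12 → M
A(0)−A(0): 0 → A

FPIYRODLGDFSMA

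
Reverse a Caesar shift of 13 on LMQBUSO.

YZDOHFB

L(11): 11−13=-2≡24 → Y
M(12): 12−13=-1≡25 → Z
Q(16): 16−13=3 → D
B(1): 1−13=-12≡14 → O
U(20): 20−13=7 → H
S(18): 18−13=5 → F
O(14): 14−13=1 → B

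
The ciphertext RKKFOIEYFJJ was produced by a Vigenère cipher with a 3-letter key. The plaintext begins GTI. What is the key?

Subtract each crib letter from the matching ciphertext letter (mod 26):
R(17)−G(6)=11 → L
K(10)−T(19)=-9≡17 → R
K(10)−I(8)=2 → C

LRC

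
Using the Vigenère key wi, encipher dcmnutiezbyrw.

Repeat the key across the message: wiwiwiwiwiwiw
d(3)+w(22): 25 → z
c(2)+i(8): 10 → k
m(12)+w(22): 34≡8 → i
n(13)+i(8): 21 → v
u(20)+w(22): 42≡16 → q
t(19)+i(8): 27≡1 → b
i(8)+w(22): 30≡4 → e
e(4)+i(8): 12 → m
z(25)+w(22): 47≡21 → v
b(1)+i(8): 9 → j
y(24)+w(22): 46≡20 → u
r(17)+i(8): 25 → z
w(22)+w(22): 44≡18 → s

zkivqbemvjuzs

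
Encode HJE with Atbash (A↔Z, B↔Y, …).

H(7) → S(18)
J(9) → Q(16)
E(4) → V(21)

SQV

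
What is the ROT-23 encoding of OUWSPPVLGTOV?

LRTPMMSIDQLS

O(14): 14+23=37≡11 → L
U(20): 20+23=43≡17 → R
W(22): 22+23=45≡19 → T
S(18): 18+23=41≡15 → P
P(15): 15+23=38≡12 → M
P(15): 15+23=38≡12 → M
V(21): 21+23=44≡18 → S
L(11): 11+23=34≡8 → I
G(6): 6+23=29≡3 → D
T(19): 19+23=42≡16 → Q
O(14): 14+23=37≡11 → L
V(21): 21+23=44≡18 → S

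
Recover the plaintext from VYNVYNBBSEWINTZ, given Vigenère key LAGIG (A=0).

Repeat the key across the ciphertext: LAGIGLAGIGLAGIG
V(21)−L(11): 10 → K
Y(24)−A(0): 24 → Y
N(13)−G(6): 7 → H
V(21)−I(8): 13 → N
Y(24)−G(6): 18 → S
N(13)−L(11): 2 → C
B(1)−A(0): 1 → B
B(1)−G(6): -5≡21 → V
S(18)−I(8): 10 → K
E(4)−G(6): -2≡24 → Y
W(22)−L(11): 11 → L
I(8)−A(0): 8 → I
N(13)−G(6): 7 → H
T(19)−I(8): 11 → L
Z(25)−G(6): 19 → T

KYHNSCBVKYLIHLT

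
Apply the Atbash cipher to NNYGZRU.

MMBTAIF

N(13) → M(12)
N(13) → M(12)
Y(24) → B(1)
G(6) → T(19)
Z(25) → A(0)
R(17) → I(8)
U(20) → F(5)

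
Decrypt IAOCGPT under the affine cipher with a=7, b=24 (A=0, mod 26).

UEGIQVD

The inverse of 7 mod 26 is 15, since 7·15=105≡1. Apply D(y)=15·(y−24) mod 26:
I(8): 15·(8−24)=-240≡20 → U
A(0): 15·(0−24)=-360≡4 → E
O(14): 15·(14−24)=-150≡6 → G
C(2): 15·(2−24)=-330≡8 → I
G(6): 15·(6−24)=-270≡16 → Q
P(15): 15·(15−24)=-135≡21 → V
T(19): 15·(19−24)=-75≡3 → D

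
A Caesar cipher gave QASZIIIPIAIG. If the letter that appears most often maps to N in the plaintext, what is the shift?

21

The most frequent ciphertext letter is I (appears 5 times).
I is position 8; N is position 13.
Shift = -5≡21.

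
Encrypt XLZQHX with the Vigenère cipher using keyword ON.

LYNDVK

Repeat the key across the message: ONONON
X(23)+O(14): 37≡11 → L
L(11)+N(13): 24 → Y
Z(25)+O(14): 39≡13 → N
Q(16)+N(13): 29≡3 → D
H(7)+O(14): 21 → V
X(23)+N(13): 36≡10 → K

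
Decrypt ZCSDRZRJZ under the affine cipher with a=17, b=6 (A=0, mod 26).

VMQJTVTRV

The inverse of 17 mod 26 is 23, since 17·23=391≡1. Apply D(y)=23·(y−6) mod 26:
Z(25): 23·(25−6)=437≡21 → V
C(2): 23·(2−6)=-92≡12 → M
S(18): 23·(18−6)=276≡16 → Q
D(3): 23·(3−6)=-69≡9 → J
R(17): 23·(17−6)=253≡19 → T
Z(25): 23·(25−6)=437≡21 → V
R(17): 23·(17−6)=253≡19 → T
J(9): 23·(9−6)=69≡17 → R
Z(25): 23·(25−6)=437≡21 → V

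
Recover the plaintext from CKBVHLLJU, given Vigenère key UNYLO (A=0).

IXDKTRYLJ

Repeat the key across the ciphertext: UNYLOUNYL
C(2)−U(20): -18≡8 → I
K(10)−N(13): -3≡23 → X
B(1)−Y(24): -23≡3 → D
V(21)−L(11): 10 → K
H(7)−O(14): -7≡19 → T
L(11)−U(20): -9≡17 → R
L(11)−N(13): -2≡24 → Y
J(9)−Y(24): -15≡11 → L
U(20)−L(11): 9 → J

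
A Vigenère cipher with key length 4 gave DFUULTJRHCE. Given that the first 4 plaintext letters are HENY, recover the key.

WBHW

Subtract each crib letter from the matching ciphertext letter (mod 26):
D(3)−H(7)=-4≡22 → W
F(5)−E(4)=1 → B
U(20)−N(13)=7 → H
U(20)−Y(24)=-4≡22 → W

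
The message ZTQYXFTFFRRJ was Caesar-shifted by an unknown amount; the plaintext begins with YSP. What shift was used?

1

From the crib: Z(25)−Y(24)=1, so the shift is 1.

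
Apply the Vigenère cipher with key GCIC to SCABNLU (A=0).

YEIDTNC

Repeat the key across the message: GCICGCI
S(18)+G(6): 24 → Y
C(2)+C(2): 4 → E
A(0)+I(8): 8 → I
B(1)+C(2): 3 → D
N(13)+G(6): 19 → T
L(11)+C(2): 13 → N
U(20)+I(8): 28≡2 → C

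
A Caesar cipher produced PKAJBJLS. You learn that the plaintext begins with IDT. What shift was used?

7

From the crib: P(15)−I(8)=7, so the shift is 7.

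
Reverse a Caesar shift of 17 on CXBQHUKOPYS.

LGKZQDTXYHB

C(2): 2−17=-15≡11 → L
X(23): 23−17=6 → G
B(1): 1−17=-16≡10 → K
Q(16): 16−17=-1≡25 → Z
H(7): 7−17=-10≡16 → Q
U(20): 20−17=3 → D
K(10): 10−17=-7≡19 → T
O(14): 14−17=-3≡23 → X
P(15): 15−17=-2≡24 → Y
Y(24): 24−17=7 → H
S(18): 18−17=1 → B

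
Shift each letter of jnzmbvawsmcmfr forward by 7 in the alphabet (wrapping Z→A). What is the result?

qugtichdztjtmy

j(9): 9+7=16 → q
n(13): 13+7=20 → u
z(25): 25+7=32≡6 → g
m(12): 12+7=19 → t
b(1): 1+7=8 → i
v(21): 21+7=28≡2 → c
a(0): 0+7=7 → h
w(22): 22+7=29≡3 → d
s(18): 18+7=25 → z
m(12): 12+7=19 → t
c(2): 2+7=9 → j
m(12): 12+7=19 → t
f(5): 5+7=12 → m
r(17): 17+7=24 → y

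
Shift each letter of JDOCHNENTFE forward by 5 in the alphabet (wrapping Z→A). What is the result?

OITHMSJSYKJ

J(9): 9+5=14 → O
D(3): 3+5=8 → I
O(14): 14+5=19 → T
C(2): 2+5=7 → H
H(7): 7+5=12 → M
N(13): 13+5=18 → S
E(4): 4+5=9 → J
N(13): 13+5=18 → S
T(19): 19+5=24 → Y
F(5): 5+5=10 → K
E(4): 4+5=9 → J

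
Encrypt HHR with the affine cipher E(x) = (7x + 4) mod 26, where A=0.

BBT

H(7): 7·7+4=53≡1 → B
H(7): 7·7+4=53≡1 → B
R(17): 7·17+4=123≡19 → T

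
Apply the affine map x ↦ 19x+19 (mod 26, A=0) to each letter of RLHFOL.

R(17): 19·17+19=342≡4 → E
L(11): 19·11+19=228≡20 → U
H(7): 19·7+19=152≡22 → W
F(5): 19·5+19=114≡10 → K
O(14): 19·14+19=285≡25 → Z
L(11): 19·11+19=228≡20 → U

EUWKZU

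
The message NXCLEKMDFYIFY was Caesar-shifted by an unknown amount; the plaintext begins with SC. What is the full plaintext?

SCHQJPRIKDNKD

From the crib: N(13)−S(18)=-5≡21, so the shift is 21.
Subtract 21 from each ciphertext letter:
N(13): 13−21=-8≡18 → S
X(23): 23−21=2 → C
C(2): 2−21=-19≡7 → H
L(11): 11−21=-10≡16 → Q
E(4): 4−21=-17≡9 → J
K(10): 10−21=-11≡15 → P
M(12): 12−21=-9≡17 → R
D(3): 3−21=-18≡8 → I
F(5): 5−21=-16≡10 → K
Y(24): 24−21=3 → D
I(8): 8−21=-13≡13 → N
F(5): 5−21=-16≡10 → K
Y(24): 24−21=3 → D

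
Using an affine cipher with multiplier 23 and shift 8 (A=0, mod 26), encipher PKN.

PEV

P(15): 23·15+8=353≡15 → P
K(10): 23·10+8=238≡4 → E
N(13): 23·13+8=307≡21 → V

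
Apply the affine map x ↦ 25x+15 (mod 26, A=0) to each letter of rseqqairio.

yxlzzphyhb

r(17): 25·17+15=440≡24 → y
s(18): 25·18+15=465≡23 → x
e(4): 25·4+15=115≡11 → l
q(16): 25·16+15=415≡25 → z
q(16): 25·16+15=415≡25 → z
a(0): 25·0+15=15 → p
i(8): 25·8+15=215≡7 → h
r(17): 25·17+15=440≡24 → y
i(8): 25·8+15=215≡7 → h
o(14): 25·14+15=365≡1 → b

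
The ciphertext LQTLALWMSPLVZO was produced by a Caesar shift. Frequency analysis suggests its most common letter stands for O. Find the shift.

23

The most frequent ciphertext letter is L (appears 4 times).
L is position 11; O is position 14.
Shift = -3≡23.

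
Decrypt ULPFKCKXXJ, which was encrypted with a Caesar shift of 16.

U(20): 20−16=4 → E
L(11): 11−16=-5≡21 → V
P(15): 15−16=-1≡25 → Z
F(5): 5−16=-11≡15 → P
K(10): 10−16=-6≡20 → U
C(2): 2−16=-14≡12 → M
K(10): 10−16=-6≡20 → U
X(23): 23−16=7 → H
X(23): 23−16=7 → H
J(9): 9−16=-7≡19 → T

EVZPUMUHHT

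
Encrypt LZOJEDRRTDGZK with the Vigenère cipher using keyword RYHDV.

Repeat the key across the message: RYHDVRYHDVRYH
L(11)+R(17): 28≡2 → C
Z(25)+Y(24): 49≡23 → X
O(14)+H(7): 21 → V
J(9)+D(3): 12 → M
E(4)+V(21): 25 → Z
D(3)+R(17): 20 → U
R(17)+Y(24): 41≡15 → P
R(17)+H(7): 24 → Y
T(19)+D(3): 22 → W
D(3)+V(21): 24 → Y
G(6)+R(17): 23 → X
Z(25)+Y(24): 49≡23 → X
K(10)+H(7): 17 → R

CXVMZUPYWYXXR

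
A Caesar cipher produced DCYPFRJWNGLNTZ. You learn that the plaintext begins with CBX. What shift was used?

1

From the crib: D(3)−C(2)=1, so the shift is 1.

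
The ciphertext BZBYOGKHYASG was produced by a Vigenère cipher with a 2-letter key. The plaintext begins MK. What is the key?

Subtract each crib letter from the matching ciphertext letter (mod 26):
B(1)−M(12)=-11≡15 → P
Z(25)−K(10)=15 → P

PP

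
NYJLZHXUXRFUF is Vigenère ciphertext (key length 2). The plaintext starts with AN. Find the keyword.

Subtract each crib letter from the matching ciphertext letter (mod 26):
N(13)−A(0)=13 → N
Y(24)−N(13)=11 → L

NL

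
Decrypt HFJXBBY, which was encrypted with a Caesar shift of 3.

ECGUYYV

H(7): 7−3=4 → E
F(5): 5−3=2 → C
J(9): 9−3=6 → G
X(23): 23−3=20 → U
B(1): 1−3=-2≡24 → Y
B(1): 1−3=-2≡24 → Y
Y(24): 24−3=21 → V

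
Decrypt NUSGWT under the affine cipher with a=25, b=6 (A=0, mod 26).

The inverse of 25 mod 26 is 25, since 25·25=625≡1. Apply D(y)=25·(y−6) mod 26:
N(13): 25·(13−6)=175≡19 → T
U(20): 25·(20−6)=350≡12 → M
S(18): 25·(18−6)=300≡14 → O
G(6): 25·(6−6)=0 → A
W(22): 25·(22−6)=400≡10 → K
T(19): 25·(19−6)=325≡13 → N

TMOAKN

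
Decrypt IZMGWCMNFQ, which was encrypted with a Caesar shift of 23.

LCPJZFPQIT

I(8): 8−23=-15≡11 → L
Z(25): 25−23=2 → C
M(12): 12−23=-11≡15 → P
G(6): 6−23=-17≡9 → J
W(22): 22−23=-1≡25 → Z
C(2): 2−23=-21≡5 → F
M(12): 12−23=-11≡15 → P
N(13): 13−23=-10≡16 → Q
F(5): 5−23=-18≡8 → I
Q(16): 16−23=-7≡19 → T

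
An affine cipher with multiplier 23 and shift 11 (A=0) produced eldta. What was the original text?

laugv

The inverse of 23 mod 26 is 17, since 23·17=391≡1. Apply D(y)=17·(y−11) mod 26:
e(4): 17·(4−11)=-119≡11 → l
l(11): 17·(11−11)=0 → a
d(3): 17·(3−11)=-136≡20 → u
t(19): 17·(19−11)=136≡6 → g
a(0): 17·(0−11)=-187≡21 → v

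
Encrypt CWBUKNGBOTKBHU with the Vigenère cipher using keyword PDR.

Repeat the key across the message: PDRPDRPDRPDRPD
C(2)+P(15): 17 → R
W(22)+D(3): 25 → Z
B(1)+R(17): 18 → S
U(20)+P(15): 35≡9 → J
K(10)+D(3): 13 → N
N(13)+R(17): 30≡4 → E
G(6)+P(15): 21 → V
B(1)+D(3): 4 → E
O(14)+R(17): 31≡5 → F
T(19)+P(15): 34≡8 → I
K(10)+D(3): 13 → N
B(1)+R(17): 18 → S
H(7)+P(15): 22 → W
U(20)+D(3): 23 → X

RZSJNEVEFINSWX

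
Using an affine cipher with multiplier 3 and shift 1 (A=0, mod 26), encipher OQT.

O(14): 3·14+1=43≡17 → R
Q(16): 3·16+1=49≡23 → X
T(19): 3·19+1=58≡6 → G

RXG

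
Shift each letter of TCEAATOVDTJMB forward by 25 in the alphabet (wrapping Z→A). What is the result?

T(19): 19+25=44≡18 → S
C(2): 2+25=27≡1 → B
E(4): 4+25=29≡3 → D
A(0): 0+25=25 → Z
A(0): 0+25=25 → Z
T(19): 19+25=44≡18 → S
O(14): 14+25=39≡13 → N
V(21): 21+25=46≡20 → U
D(3): 3+25=28≡2 → C
T(19): 19+25=44≡18 → S
J(9): 9+25=34≡8 → I
M(12): 12+25=37≡11 → L
B(1): 1+25=26≡0 → A

SBDZZSNUCSILA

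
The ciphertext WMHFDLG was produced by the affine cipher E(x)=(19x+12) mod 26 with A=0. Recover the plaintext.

GAXBFPM

The inverse of 19 mod 26 is 11, since 19·11=209≡1. Apply D(y)=11·(y−12) mod 26:
W(22): 11·(22−12)=110≡6 → G
M(12): 11·(12−12)=0 → A
H(7): 11·(7−12)=-55≡23 → X
F(5): 11·(5−12)=-77≡1 → B
D(3): 11·(3−12)=-99≡5 → F
L(11): 11·(11−12)=-11≡15 → P
G(6): 11·(6−12)=-66≡12 → M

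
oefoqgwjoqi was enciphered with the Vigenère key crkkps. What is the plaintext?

mnvebousegt

Repeat the key across the ciphertext: crkkpscrkkp
o(14)−c(2): 12 → m
e(4)−r(17): -13≡13 → n
f(5)−k(10): -5≡21 → v
o(14)−k(10): 4 → e
q(16)−p(15): 1 → b
g(6)−s(18): -12≡14 → o
w(22)−c(2): 20 → u
j(9)−r(17): -8≡18 → s
o(14)−k(10): 4 → e
q(16)−k(10): 6 → g
i(8)−p(15): -7≡19 → t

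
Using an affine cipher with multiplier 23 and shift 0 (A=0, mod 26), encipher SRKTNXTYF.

YBWVNJVGL

S(18): 23·18+0=414≡24 → Y
R(17): 23·17+0=391≡1 → B
K(10): 23·10+0=230≡22 → W
T(19): 23·19+0=437≡21 → V
N(13): 23·13+0=299≡13 → N
X(23): 23·23+0=529≡9 → J
T(19): 23·19+0=437≡21 → V
Y(24): 23·24+0=552≡6 → G
F(5): 23·5+0=115≡11 → L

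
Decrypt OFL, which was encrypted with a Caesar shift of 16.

YPV

O(14): 14−16=-2≡24 → Y
F(5): 5−16=-11≡15 → P
L(11): 11−16=-5≡21 → V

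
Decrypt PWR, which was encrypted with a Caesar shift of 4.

P(15): 15−4=11 → L
W(22): 22−4=18 → S
R(17): 17−4=13 → N

LSN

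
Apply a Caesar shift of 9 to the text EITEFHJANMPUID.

NRCNOQSJWVYDRM

E(4): 4+9=13 → N
I(8): 8+9=17 → R
T(19): 19+9=28≡2 → C
E(4): 4+9=13 → N
F(5): 5+9=14 → O
H(7): 7+9=16 → Q
J(9): 9+9=18 → S
A(0): 0+9=9 → J
N(13): 13+9=22 → W
M(12): 12+9=21 → V
P(15): 15+9=24 → Y
U(20): 20+9=29≡3 → D
I(8): 8+9=17 → R
D(3): 3+9=12 → M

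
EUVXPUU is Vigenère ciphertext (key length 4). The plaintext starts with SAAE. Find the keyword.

MUVT

Subtract each crib letter from the matching ciphertext letter (mod 26):
E(4)−S(18)=-14≡12 → M
U(20)−A(0)=20 → U
V(21)−A(0)=21 → V
X(23)−E(4)=19 → T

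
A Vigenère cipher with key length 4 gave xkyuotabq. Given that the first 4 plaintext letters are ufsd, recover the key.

dfgr

Subtract each crib letter from the matching ciphertext letter (mod 26):
x(23)−u(20)=3 → d
k(10)−f(5)=5 → f
y(24)−s(18)=6 → g
u(20)−d(3)=17 → r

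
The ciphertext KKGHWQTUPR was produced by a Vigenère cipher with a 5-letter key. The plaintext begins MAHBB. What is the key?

YKZGV

Subtract each crib letter from the matching ciphertext letter (mod 26):
K(10)−M(12)=-2≡24 → Y
K(10)−A(0)=10 → K
G(6)−H(7)=-1≡25 → Z
H(7)−B(1)=6 → G
W(22)−B(1)=21 → V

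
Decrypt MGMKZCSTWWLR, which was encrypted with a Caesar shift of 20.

M(12): 12−20=-8≡18 → S
G(6): 6−20=-14≡12 → M
M(12): 12−20=-8≡18 → S
K(10): 10−20=-10≡16 → Q
Z(25): 25−20=5 → F
C(2): 2−20=-18≡8 → I
S(18): 18−20=-2≡24 → Y
T(19): 19−20=-1≡25 → Z
W(22): 22−20=2 → C
W(22): 22−20=2 → C
L(11): 11−20=-9≡17 → R
R(17): 17−20=-3≡23 → X

SMSQFIYZCCRX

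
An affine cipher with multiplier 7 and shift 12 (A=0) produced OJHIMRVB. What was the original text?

EHDSAXFR

The inverse of 7 mod 26 is 15, since 7·15=105≡1. Apply D(y)=15·(y−12) mod 26:
O(14): 15·(14−12)=30≡4 → E
J(9): 15·(9−12)=-45≡7 → H
H(7): 15·(7−12)=-75≡3 → D
I(8): 15·(8−12)=-60≡18 → S
M(12): 15·(12−12)=0 → A
R(17): 15·(17−12)=75≡23 → X
V(21): 15·(21−12)=135≡5 → F
B(1): 15·(1−12)=-165≡17 → R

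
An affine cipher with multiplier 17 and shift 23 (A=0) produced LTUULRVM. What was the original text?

KMJJKSGH

The inverse of 17 mod 26 is 23, since 17·23=391≡1. Apply D(y)=23·(y−23) mod 26:
L(11): 23·(11−23)=-276≡10 → K
T(19): 23·(19−23)=-92≡12 → M
U(20): 23·(20−23)=-69≡9 → J
U(20): 23·(20−23)=-69≡9 → J
L(11): 23·(11−23)=-276≡10 → K
R(17): 23·(17−23)=-138≡18 → S
V(21): 23·(21−23)=-46≡6 → G
M(12): 23·(12−23)=-253≡7 → H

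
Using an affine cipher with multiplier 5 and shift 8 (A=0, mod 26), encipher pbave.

p(15): 5·15+8=83≡5 → f
b(1): 5·1+8=13 → n
a(0): 5·0+8=8 → i
v(21): 5·21+8=113≡9 → j
e(4): 5·4+8=28≡2 → c

fnijc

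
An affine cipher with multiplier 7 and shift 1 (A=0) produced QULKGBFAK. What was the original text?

The inverse of 7 mod 26 is 15, since 7·15=105≡1. Apply D(y)=15·(y−1) mod 26:
Q(16): 15·(16−1)=225≡17 → R
U(20): 15·(20−1)=285≡25 → Z
L(11): 15·(11−1)=150≡20 → U
K(10): 15·(10−1)=135≡5 → F
G(6): 15·(6−1)=75≡23 → X
B(1): 15·(1−1)=0 → A
F(5): 15·(5−1)=60≡8 → I
A(0): 15·(0−1)=-15≡11 → L
K(10): 15·(10−1)=135≡5 → F

RZUFXAILF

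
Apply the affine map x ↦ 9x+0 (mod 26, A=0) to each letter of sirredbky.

s(18): 9·18+0=162≡6 → g
i(8): 9·8+0=72≡20 → u
r(17): 9·17+0=153≡23 → x
r(17): 9·17+0=153≡23 → x
e(4): 9·4+0=36≡10 → k
d(3): 9·3+0=27≡1 → b
b(1): 9·1+0=9 → j
k(10): 9·10+0=90≡12 → m
y(24): 9·24+0=216≡8 → i

guxxkbjmi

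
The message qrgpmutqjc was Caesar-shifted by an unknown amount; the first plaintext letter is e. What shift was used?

From the crib: q(16)−e(4)=12, so the shift is 12.

12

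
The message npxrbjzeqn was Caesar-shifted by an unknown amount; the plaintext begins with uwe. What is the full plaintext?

From the crib: n(13)−u(20)=-7≡19, so the shift is 19.
Subtract 19 from each ciphertext letter:
n(13): 13−19=-6≡20 → u
p(15): 15−19=-4≡22 → w
x(23): 23−19=4 → e
r(17): 17−19=-2≡24 → y
b(1): 1−19=-18≡8 → i
j(9): 9−19=-10≡16 → q
z(25): 25−19=6 → g
e(4): 4−19=-15≡11 → l
q(16): 16−19=-3≡23 → x
n(13): 13−19=-6≡20 → u

uweyiqglxu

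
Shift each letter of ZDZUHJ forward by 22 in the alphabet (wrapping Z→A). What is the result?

Z(25): 25+22=47≡21 → V
D(3): 3+22=25 → Z
Z(25): 25+22=47≡21 → V
U(20): 20+22=42≡16 → Q
H(7): 7+22=29≡3 → D
J(9): 9+22=31≡5 → F

VZVQDF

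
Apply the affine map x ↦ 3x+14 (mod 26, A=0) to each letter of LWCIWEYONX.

VCUMCAIEBF

L(11): 3·11+14=47≡21 → V
W(22): 3·22+14=80≡2 → C
C(2): 3·2+14=20 → U
I(8): 3·8+14=38≡12 → M
W(22): 3·22+14=80≡2 → C
E(4): 3·4+14=26≡0 → A
Y(24): 3·24+14=86≡8 → I
O(14): 3·14+14=56≡4 → E
N(13): 3·13+14=53≡1 → B
X(23): 3·23+14=83≡5 → F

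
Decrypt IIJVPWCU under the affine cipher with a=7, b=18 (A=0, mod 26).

The inverse of 7 mod 26 is 15, since 7·15=105≡1. Apply D(y)=15·(y−18) mod 26:
I(8): 15·(8−18)=-150≡6 → G
I(8): 15·(8−18)=-150≡6 → G
J(9): 15·(9−18)=-135≡21 → V
V(21): 15·(21−18)=45≡19 → T
P(15): 15·(15−18)=-45≡7 → H
W(22): 15·(22−18)=60≡8 → I
C(2): 15·(2−18)=-240≡20 → U
U(20): 15·(20−18)=30≡4 → E

GGVTHIUE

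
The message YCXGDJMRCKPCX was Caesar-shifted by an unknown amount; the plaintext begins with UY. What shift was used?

From the crib: Y(24)−U(20)=4, so the shift is 4.

4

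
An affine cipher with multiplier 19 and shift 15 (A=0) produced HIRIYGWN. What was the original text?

The inverse of 19 mod 26 is 11, since 19·11=209≡1. Apply D(y)=11·(y−15) mod 26:
H(7): 11·(7−15)=-88≡16 → Q
I(8): 11·(8−15)=-77≡1 → B
R(17): 11·(17−15)=22 → W
I(8): 11·(8−15)=-77≡1 → B
Y(24): 11·(24−15)=99≡21 → V
G(6): 11·(6−15)=-99≡5 → F
W(22): 11·(22−15)=77≡25 → Z
N(13): 11·(13−15)=-22≡4 → E

QBWBVFZE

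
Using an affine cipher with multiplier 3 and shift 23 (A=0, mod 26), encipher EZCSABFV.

E(4): 3·4+23=35≡9 → J
Z(25): 3·25+23=98≡20 → U
C(2): 3·2+23=29≡3 → D
S(18): 3·18+23=77≡25 → Z
A(0): 3·0+23=23 → X
B(1): 3·1+23=26≡0 → A
F(5): 3·5+23=38≡12 → M
V(21): 3·21+23=86≡8 → I

JUDZXAMI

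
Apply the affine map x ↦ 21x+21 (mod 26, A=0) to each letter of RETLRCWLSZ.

R(17): 21·17+21=378≡14 → O
E(4): 21·4+21=105≡1 → B
T(19): 21·19+21=420≡4 → E
L(11): 21·11+21=252≡18 → S
R(17): 21·17+21=378≡14 → O
C(2): 21·2+21=63≡11 → L
W(22): 21·22+21=483≡15 → P
L(11): 21·11+21=252≡18 → S
S(18): 21·18+21=399≡9 → J
Z(25): 21·25+21=546≡0 → A

OBESOLPSJA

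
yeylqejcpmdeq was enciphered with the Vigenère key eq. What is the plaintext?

uouvmofmlwzom

Repeat the key across the ciphertext: eqeqeqeqeqeqe
y(24)−e(4): 20 → u
e(4)−q(16): -12≡14 → o
y(24)−e(4): 20 → u
l(11)−q(16): -5≡21 → v
q(16)−e(4): 12 → m
e(4)−q(16): -12≡14 → o
j(9)−e(4): 5 → f
c(2)−q(16): -14≡12 → m
p(15)−e(4): 11 → l
m(12)−q(16): -4≡22 → w
d(3)−e(4): -1≡25 → z
e(4)−q(16): -12≡14 → o
q(16)−e(4): 12 → m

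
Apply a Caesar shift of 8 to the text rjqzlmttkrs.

zryhtubbsza

r(17): 17+8=25 → z
j(9): 9+8=17 → r
q(16): 16+8=24 → y
z(25): 25+8=33≡7 → h
l(11): 11+8=19 → t
m(12): 12+8=20 → u
t(19): 19+8=27≡1 → b
t(19): 19+8=27≡1 → b
k(10): 10+8=18 → s
r(17): 17+8=25 → z
s(18): 18+8=26≡0 → a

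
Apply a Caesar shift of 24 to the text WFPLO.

W(22): 22+24=46≡20 → U
F(5): 5+24=29≡3 → D
P(15): 15+24=39≡13 → N
L(11): 11+24=35≡9 → J
O(14): 14+24=38≡12 → M

UDNJM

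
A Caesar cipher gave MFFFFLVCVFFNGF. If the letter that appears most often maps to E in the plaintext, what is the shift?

1

The most frequent ciphertext letter is F (appears 7 times).
F is position 5; E is position 4.
Shift = 1.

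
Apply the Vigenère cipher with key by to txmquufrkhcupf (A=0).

uvnovsgplfdsqd

Repeat the key across the message: bybybybybybyby
t(19)+b(1): 20 → u
x(23)+y(24): 47≡21 → v
m(12)+b(1): 13 → n
q(16)+y(24): 40≡14 → o
u(20)+b(1): 21 → v
u(20)+y(24): 44≡18 → s
f(5)+b(1): 6 → g
r(17)+y(24): 41≡15 → p
k(10)+b(1): 11 → l
h(7)+y(24): 31≡5 → f
c(2)+b(1): 3 → d
u(20)+y(24): 44≡18 → s
p(15)+b(1): 16 → q
f(5)+y(24): 29≡3 → d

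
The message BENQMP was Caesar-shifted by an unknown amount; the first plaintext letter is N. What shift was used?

From the crib: B(1)−N(13)=-12≡14, so the shift is 14.

14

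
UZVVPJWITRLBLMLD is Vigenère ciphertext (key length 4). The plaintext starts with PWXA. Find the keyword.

Subtract each crib letter from the matching ciphertext letter (mod 26):
U(20)−P(15)=5 → F
Z(25)−W(22)=3 → D
V(21)−X(23)=-2≡24 → Y
V(21)−A(0)=21 → V

FDYV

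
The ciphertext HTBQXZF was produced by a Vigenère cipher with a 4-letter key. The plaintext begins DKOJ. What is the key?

Subtract each crib letter from the matching ciphertext letter (mod 26):
H(7)−D(3)=4 → E
T(19)−K(10)=9 → J
B(1)−O(14)=-13≡13 → N
Q(16)−J(9)=7 → H

EJNH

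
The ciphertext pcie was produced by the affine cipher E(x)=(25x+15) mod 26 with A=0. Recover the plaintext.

The inverse of 25 mod 26 is 25, since 25·25=625≡1. Apply D(y)=25·(y−15) mod 26:
p(15): 25·(15−15)=0 → a
c(2): 25·(2−15)=-325≡13 → n
i(8): 25·(8−15)=-175≡7 → h
e(4): 25·(4−15)=-275≡11 → l

anhl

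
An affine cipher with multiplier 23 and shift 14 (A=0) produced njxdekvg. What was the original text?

jtxvmkpu

The inverse of 23 mod 26 is 17, since 23·17=391≡1. Apply D(y)=17·(y−14) mod 26:
n(13): 17·(13−14)=-17≡9 → j
j(9): 17·(9−14)=-85≡19 → t
x(23): 17·(23−14)=153≡23 → x
d(3): 17·(3−14)=-187≡21 → v
e(4): 17·(4−14)=-170≡12 → m
k(10): 17·(10−14)=-68≡10 → k
v(21): 17·(21−14)=119≡15 → p
g(6): 17·(6−14)=-136≡20 → u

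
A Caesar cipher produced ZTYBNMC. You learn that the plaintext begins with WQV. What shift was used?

3

From the crib: Z(25)−W(22)=3, so the shift is 3.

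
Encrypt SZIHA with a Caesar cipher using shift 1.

S(18): 18+1=19 → T
Z(25): 25+1=26≡0 → A
I(8): 8+1=9 → J
H(7): 7+1=8 → I
A(0): 0+1=1 → B

TAJIB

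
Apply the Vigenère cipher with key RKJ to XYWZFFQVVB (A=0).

Repeat the key across the message: RKJRKJRKJR
X(23)+R(17): 40≡14 → O
Y(24)+K(10): 34≡8 → I
W(22)+J(9): 31≡5 → F
Z(25)+R(17): 42≡16 → Q
F(5)+K(10): 15 → P
F(5)+J(9): 14 → O
Q(16)+R(17): 33≡7 → H
V(21)+K(10): 31≡5 → F
V(21)+J(9): 30≡4 → E
B(1)+R(17): 18 → S

OIFQPOHFES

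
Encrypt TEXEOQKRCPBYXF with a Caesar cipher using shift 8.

T(19): 19+8=27≡1 → B
E(4): 4+8=12 → M
X(23): 23+8=31≡5 → F
E(4): 4+8=12 → M
O(14): 14+8=22 → W
Q(16): 16+8=24 → Y
K(10): 10+8=18 → S
R(17): 17+8=25 → Z
C(2): 2+8=10 → K
P(15): 15+8=23 → X
B(1): 1+8=9 → J
Y(24): 24+8=32≡6 → G
X(23): 23+8=31≡5 → F
F(5): 5+8=13 → N

BMFMWYSZKXJGFN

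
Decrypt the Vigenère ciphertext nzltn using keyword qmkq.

Repeat the key across the ciphertext: qmkqq
n(13)−q(16): -3≡23 → x
z(25)−m(12): 13 → n
l(11)−k(10): 1 → b
t(19)−q(16): 3 → d
n(13)−q(16): -3≡23 → x

xnbdx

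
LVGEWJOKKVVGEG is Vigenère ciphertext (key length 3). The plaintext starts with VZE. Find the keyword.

Subtract each crib letter from the matching ciphertext letter (mod 26):
L(11)−V(21)=-10≡16 → Q
V(21)−Z(25)=-4≡22 → W
G(6)−E(4)=2 → C

QWC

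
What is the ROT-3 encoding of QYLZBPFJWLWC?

Q(16): 16+3=19 → T
Y(24): 24+3=27≡1 → B
L(11): 11+3=14 → O
Z(25): 25+3=28≡2 → C
B(1): 1+3=4 → E
P(15): 15+3=18 → S
F(5): 5+3=8 → I
J(9): 9+3=12 → M
W(22): 22+3=25 → Z
L(11): 11+3=14 → O
W(22): 22+3=25 → Z
C(2): 2+3=5 → F

TBOCESIMZOZF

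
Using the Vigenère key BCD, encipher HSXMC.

Repeat the key across the message: BCDBC
H(7)+B(1): 8 → I
S(18)+C(2): 20 → U
X(23)+D(3): 26≡0 → A
M(12)+B(1): 13 → N
C(2)+C(2): 4 → E

IUANE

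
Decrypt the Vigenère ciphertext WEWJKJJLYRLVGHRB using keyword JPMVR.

Repeat the key across the ciphertext: JPMVRJPMVRJPMVRJ
W(22)−J(9): 13 → N
E(4)−P(15): -11≡15 → P
W(22)−M(12): 10 → K
J(9)−V(21): -12≡14 → O
K(10)−R(17): -7≡19 → T
J(9)−J(9): 0 → A
J(9)−P(15): -6≡20 → U
L(11)−M(12): -1≡25 → Z
Y(24)−V(21): 3 → D
R(17)−R(17): 0 → A
L(11)−J(9): 2 → C
V(21)−P(15): 6 → G
G(6)−M(12): -6≡20 → U
H(7)−V(21): -14≡12 → M
R(17)−R(17): 0 → A
B(1)−J(9): -8≡18 → S

NPKOTAUZDACGUMAS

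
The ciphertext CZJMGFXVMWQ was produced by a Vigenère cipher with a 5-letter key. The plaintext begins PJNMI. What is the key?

Subtract each crib letter from the matching ciphertext letter (mod 26):
C(2)−P(15)=-13≡13 → N
Z(25)−J(9)=16 → Q
J(9)−N(13)=-4≡22 → W
M(12)−M(12)=0 → A
G(6)−I(8)=-2≡24 → Y

NQWAY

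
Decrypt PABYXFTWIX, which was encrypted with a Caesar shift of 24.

RCDAZHVYKZ

P(15): 15−24=-9≡17 → R
A(0): 0−24=-24≡2 → C
B(1): 1−24=-23≡3 → D
Y(24): 24−24=0 → A
X(23): 23−24=-1≡25 → Z
F(5): 5−24=-19≡7 → H
T(19): 19−24=-5≡21 → V
W(22): 22−24=-2≡24 → Y
I(8): 8−24=-16≡10 → K
X(23): 23−24=-1≡25 → Z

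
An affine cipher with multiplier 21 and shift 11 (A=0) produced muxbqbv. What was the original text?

fticzcy

The inverse of 21 mod 26 is 5, since 21·5=105≡1. Apply D(y)=5·(y−11) mod 26:
m(12): 5·(12−11)=5 → f
u(20): 5·(20−11)=45≡19 → t
x(23): 5·(23−11)=60≡8 → i
b(1): 5·(1−11)=-50≡2 → c
q(16): 5·(16−11)=25 → z
b(1): 5·(1−11)=-50≡2 → c
v(21): 5·(21−11)=50≡24 → y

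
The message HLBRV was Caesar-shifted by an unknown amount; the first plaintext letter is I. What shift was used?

From the crib: H(7)−I(8)=-1≡25, so the shift is 25.

25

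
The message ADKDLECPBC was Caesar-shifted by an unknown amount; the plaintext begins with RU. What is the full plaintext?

RUBUCVTGST

From the crib: A(0)−R(17)=-17≡9, so the shift is 9.
Subtract 9 from each ciphertext letter:
A(0): 0−9=-9≡17 → R
D(3): 3−9=-6≡20 → U
K(10): 10−9=1 → B
D(3): 3−9=-6≡20 → U
L(11): 11−9=2 → C
E(4): 4−9=-5≡21 → V
C(2): 2−9=-7≡19 → T
P(15): 15−9=6 → G
B(1): 1−9=-8≡18 → S
C(2): 2−9=-7≡19 → T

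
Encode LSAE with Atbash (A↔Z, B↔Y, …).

L(11) → O(14)
S(18) → H(7)
A(0) → Z(25)
E(4) → V(21)

OHZV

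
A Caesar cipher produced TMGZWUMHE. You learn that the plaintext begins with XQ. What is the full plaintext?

XQKDAYQLI

From the crib: T(19)−X(23)=-4≡22, so the shift is 22.
Subtract 22 from each ciphertext letter:
T(19): 19−22=-3≡23 → X
M(12): 12−22=-10≡16 → Q
G(6): 6−22=-16≡10 → K
Z(25): 25−22=3 → D
W(22): 22−22=0 → A
U(20): 20−22=-2≡24 → Y
M(12): 12−22=-10≡16 → Q
H(7): 7−22=-15≡11 → L
E(4): 4−22=-18≡8 → I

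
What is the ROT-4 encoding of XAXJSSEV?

BEBNWWIZ

X(23): 23+4=27≡1 → B
A(0): 0+4=4 → E
X(23): 23+4=27≡1 → B
J(9): 9+4=13 → N
S(18): 18+4=22 → W
S(18): 18+4=22 → W
E(4): 4+4=8 → I
V(21): 21+4=25 → Z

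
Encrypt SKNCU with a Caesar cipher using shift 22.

OGJYQ

S(18): 18+22=40≡14 → O
K(10): 10+22=32≡6 → G
N(13): 13+22=35≡9 → J
C(2): 2+22=24 → Y
U(20): 20+22=42≡16 → Q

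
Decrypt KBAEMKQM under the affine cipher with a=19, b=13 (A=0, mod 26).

The inverse of 19 mod 26 is 11, since 19·11=209≡1. Apply D(y)=11·(y−13) mod 26:
K(10): 11·(10−13)=-33≡19 → T
B(1): 11·(1−13)=-132≡24 → Y
A(0): 11·(0−13)=-143≡13 → N
E(4): 11·(4−13)=-99≡5 → F
M(12): 11·(12−13)=-11≡15 → P
K(10): 11·(10−13)=-33≡19 → T
Q(16): 11·(16−13)=33≡7 → H
M(12): 11·(12−13)=-11≡15 → P

TYNFPTHP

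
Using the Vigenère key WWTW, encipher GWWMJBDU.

CSPIFXWQ

Repeat the key across the message: WWTWWWTW
G(6)+W(22): 28≡2 → C
W(22)+W(22): 44≡18 → S
W(22)+T(19): 41≡15 → P
M(12)+W(22): 34≡8 → I
J(9)+W(22): 31≡5 → F
B(1)+W(22): 23 → X
D(3)+T(19): 22 → W
U(20)+W(22): 42≡16 → Q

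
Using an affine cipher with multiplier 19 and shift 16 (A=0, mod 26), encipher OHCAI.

O(14): 19·14+16=282≡22 → W
H(7): 19·7+16=149≡19 → T
C(2): 19·2+16=54≡2 → C
A(0): 19·0+16=16 → Q
I(8): 19·8+16=168≡12 → M

WTCQM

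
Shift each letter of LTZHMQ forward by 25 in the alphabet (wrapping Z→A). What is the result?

KSYGLP

L(11): 11+25=36≡10 → K
T(19): 19+25=44≡18 → S
Z(25): 25+25=50≡24 → Y
H(7): 7+25=32≡6 → G
M(12): 12+25=37≡11 → L
Q(16): 16+25=41≡15 → P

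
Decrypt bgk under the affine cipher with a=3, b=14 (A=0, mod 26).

The inverse of 3 mod 26 is 9, since 3·9=27≡1. Apply D(y)=9·(y−14) mod 26:
b(1): 9·(1−14)=-117≡13 → n
g(6): 9·(6−14)=-72≡6 → g
k(10): 9·(10−14)=-36≡16 → q

ngq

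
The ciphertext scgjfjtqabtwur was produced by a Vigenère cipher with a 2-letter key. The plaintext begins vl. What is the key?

Subtract each crib letter from the matching ciphertext letter (mod 26):
s(18)−v(21)=-3≡23 → x
c(2)−l(11)=-9≡17 → r

xr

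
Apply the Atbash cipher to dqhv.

d(3) → w(22)
q(16) → j(9)
h(7) → s(18)
v(21) → e(4)

wjse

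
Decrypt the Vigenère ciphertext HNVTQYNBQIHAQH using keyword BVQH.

Repeat the key across the ciphertext: BVQHBVQHBVQHBV
H(7)−B(1): 6 → G
N(13)−V(21): -8≡18 → S
V(21)−Q(16): 5 → F
T(19)−H(7): 12 → M
Q(16)−B(1): 15 → P
Y(24)−V(21): 3 → D
N(13)−Q(16): -3≡23 → X
B(1)−H(7): -6≡20 → U
Q(16)−B(1): 15 → P
I(8)−V(21): -13≡13 → N
H(7)−Q(16): -9≡17 → R
A(0)−H(7): -7≡19 → T
Q(16)−B(1): 15 → P
H(7)−V(21): -14≡12 → M

GSFMPDXUPNRTPM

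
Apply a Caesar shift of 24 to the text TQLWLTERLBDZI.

T(19): 19+24=43≡17 → R
Q(16): 16+24=40≡14 → O
L(11): 11+24=35≡9 → J
W(22): 22+24=46≡20 → U
L(11): 11+24=35≡9 → J
T(19): 19+24=43≡17 → R
E(4): 4+24=28≡2 → C
R(17): 17+24=41≡15 → P
L(11): 11+24=35≡9 → J
B(1): 1+24=25 → Z
D(3): 3+24=27≡1 → B
Z(25): 25+24=49≡23 → X
I(8): 8+24=32≡6 → G

ROJUJRCPJZBXG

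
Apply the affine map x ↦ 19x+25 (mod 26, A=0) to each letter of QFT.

RQW

Q(16): 19·16+25=329≡17 → R
F(5): 19·5+25=120≡16 → Q
T(19): 19·19+25=386≡22 → W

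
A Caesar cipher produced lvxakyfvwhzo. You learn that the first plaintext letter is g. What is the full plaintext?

gqsvftaqrcuj

From the crib: l(11)−g(6)=5, so the shift is 5.
Subtract 5 from each ciphertext letter:
l(11): 11−5=6 → g
v(21): 21−5=16 → q
x(23): 23−5=18 → s
a(0): 0−5=-5≡21 → v
k(10): 10−5=5 → f
y(24): 24−5=19 → t
f(5): 5−5=0 → a
v(21): 21−5=16 → q
w(22): 22−5=17 → r
h(7): 7−5=2 → c
z(25): 25−5=20 → u
o(14): 14−5=9 → j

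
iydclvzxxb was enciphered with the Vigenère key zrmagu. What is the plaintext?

jhrcfbaglb

Repeat the key across the ciphertext: zrmaguzrma
i(8)−z(25): -17≡9 → j
y(24)−r(17): 7 → h
d(3)−m(12): -9≡17 → r
c(2)−a(0): 2 → c
l(11)−g(6): 5 → f
v(21)−u(20): 1 → b
z(25)−z(25): 0 → a
x(23)−r(17): 6 → g
x(23)−m(12): 11 → l
b(1)−a(0): 1 → b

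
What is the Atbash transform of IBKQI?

I(8) → R(17)
B(1) → Y(24)
K(10) → P(15)
Q(16) → J(9)
I(8) → R(17)

RYPJR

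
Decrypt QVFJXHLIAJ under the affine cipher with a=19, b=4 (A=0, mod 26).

The inverse of 19 mod 26 is 11, since 19·11=209≡1. Apply D(y)=11·(y−4) mod 26:
Q(16): 11·(16−4)=132≡2 → C
V(21): 11·(21−4)=187≡5 → F
F(5): 11·(5−4)=11 → L
J(9): 11·(9−4)=55≡3 → D
X(23): 11·(23−4)=209≡1 → B
H(7): 11·(7−4)=33≡7 → H
L(11): 11·(11−4)=77≡25 → Z
I(8): 11·(8−4)=44≡18 → S
A(0): 11·(0−4)=-44≡8 → I
J(9): 11·(9−4)=55≡3 → D

CFLDBHZSID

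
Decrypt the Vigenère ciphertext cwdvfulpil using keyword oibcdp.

Repeat the key across the ciphertext: oibcdpoibc
c(2)−o(14): -12≡14 → o
w(22)−i(8): 14 → o
d(3)−b(1): 2 → c
v(21)−c(2): 19 → t
f(5)−d(3): 2 → c
u(20)−p(15): 5 → f
l(11)−o(14): -3≡23 → x
p(15)−i(8): 7 → h
i(8)−b(1): 7 → h
l(11)−c(2): 9 → j

ooctcfxhhj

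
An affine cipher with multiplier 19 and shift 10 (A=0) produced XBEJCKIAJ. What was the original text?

The inverse of 19 mod 26 is 11, since 19·11=209≡1. Apply D(y)=11·(y−10) mod 26:
X(23): 11·(23−10)=143≡13 → N
B(1): 11·(1−10)=-99≡5 → F
E(4): 11·(4−10)=-66≡12 → M
J(9): 11·(9−10)=-11≡15 → P
C(2): 11·(2−10)=-88≡16 → Q
K(10): 11·(10−10)=0 → A
I(8): 11·(8−10)=-22≡4 → E
A(0): 11·(0−10)=-110≡20 → U
J(9): 11·(9−10)=-11≡15 → P

NFMPQAEUP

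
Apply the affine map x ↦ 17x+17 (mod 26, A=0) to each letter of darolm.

d(3): 17·3+17=68≡16 → q
a(0): 17·0+17=17 → r
r(17): 17·17+17=306≡20 → u
o(14): 17·14+17=255≡21 → v
l(11): 17·11+17=204≡22 → w
m(12): 17·12+17=221≡13 → n

qruvwn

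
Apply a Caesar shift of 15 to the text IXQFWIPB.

XMFULXEQ

I(8): 8+15=23 → X
X(23): 23+15=38≡12 → M
Q(16): 16+15=31≡5 → F
F(5): 5+15=20 → U
W(22): 22+15=37≡11 → L
I(8): 8+15=23 → X
P(15): 15+15=30≡4 → E
B(1): 1+15=16 → Q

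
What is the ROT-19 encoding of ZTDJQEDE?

Z(25): 25+19=44≡18 → S
T(19): 19+19=38≡12 → M
D(3): 3+19=22 → W
J(9): 9+19=28≡2 → C
Q(16): 16+19=35≡9 → J
E(4): 4+19=23 → X
D(3): 3+19=22 → W
E(4): 4+19=23 → X

SMWCJXWX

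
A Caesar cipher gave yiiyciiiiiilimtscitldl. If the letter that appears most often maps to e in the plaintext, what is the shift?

The most frequent ciphertext letter is i (appears 10 times).
i is position 8; e is position 4.
Shift = 4.

4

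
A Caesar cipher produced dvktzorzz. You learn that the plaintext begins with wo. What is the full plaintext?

wodmshkss

From the crib: d(3)−w(22)=-19≡7, so the shift is 7.
Subtract 7 from each ciphertext letter:
d(3): 3−7=-4≡22 → w
v(21): 21−7=14 → o
k(10): 10−7=3 → d
t(19): 19−7=12 → m
z(25): 25−7=18 → s
o(14): 14−7=7 → h
r(17): 17−7=10 → k
z(25): 25−7=18 → s
z(25): 25−7=18 → s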